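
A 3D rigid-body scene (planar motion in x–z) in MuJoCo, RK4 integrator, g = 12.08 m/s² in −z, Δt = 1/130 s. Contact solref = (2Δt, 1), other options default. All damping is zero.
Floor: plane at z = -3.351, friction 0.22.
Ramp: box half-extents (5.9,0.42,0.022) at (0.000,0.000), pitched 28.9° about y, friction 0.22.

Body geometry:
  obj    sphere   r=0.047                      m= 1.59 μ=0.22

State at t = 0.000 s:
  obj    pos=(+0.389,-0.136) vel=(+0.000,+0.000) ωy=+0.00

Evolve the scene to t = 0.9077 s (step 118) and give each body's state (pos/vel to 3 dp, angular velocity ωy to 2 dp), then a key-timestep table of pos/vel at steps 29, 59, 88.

State at t = 0.9077 s:
  obj    pos=(+1.893,-0.966) vel=(+3.314,-1.830) ωy=+80.50

Key-timestep trajectory:
   step    t(s)  obj.x    obj.z    obj.vx   obj.vz 
     29  0.2231   +0.480  -0.186  +0.815  -0.450
     59  0.4538   +0.765  -0.344  +1.657  -0.915
     88  0.6769   +1.226  -0.598  +2.472  -1.364


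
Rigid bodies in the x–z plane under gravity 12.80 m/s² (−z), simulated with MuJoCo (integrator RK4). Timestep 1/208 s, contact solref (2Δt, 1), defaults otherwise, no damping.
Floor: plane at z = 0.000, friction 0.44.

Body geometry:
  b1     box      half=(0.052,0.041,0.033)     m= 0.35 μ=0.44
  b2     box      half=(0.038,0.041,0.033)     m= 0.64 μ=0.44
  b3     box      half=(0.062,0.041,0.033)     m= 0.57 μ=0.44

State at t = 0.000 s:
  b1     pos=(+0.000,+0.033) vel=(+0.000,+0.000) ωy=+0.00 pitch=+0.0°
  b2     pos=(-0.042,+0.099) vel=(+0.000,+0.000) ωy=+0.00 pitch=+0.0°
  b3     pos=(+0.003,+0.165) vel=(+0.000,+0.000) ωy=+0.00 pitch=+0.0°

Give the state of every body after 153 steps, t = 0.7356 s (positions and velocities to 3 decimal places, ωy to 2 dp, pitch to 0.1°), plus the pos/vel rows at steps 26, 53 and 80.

State at t = 0.7356 s:
  b1     pos=(+0.000,+0.033) vel=(+0.000,+0.000) ωy=+0.00 pitch=+0.0°
  b2     pos=(-0.042,+0.099) vel=(+0.000,+0.000) ωy=+0.00 pitch=+0.0°
  b3     pos=(+0.149,+0.033) vel=(+0.000,+0.000) ωy=+0.00 pitch=+180.0°

Key-timestep trajectory:
   step    t(s)  b1.x    b1.z    b1.vx   b1.vz   b2.x    b2.z    b2.vx   b2.vz   b3.x    b3.z    b3.vx   b3.vz 
     26  0.1250   +0.000  +0.033  +0.000  +0.000   -0.042  +0.099  -0.001  +0.000   +0.013  +0.161  +0.171  -0.093
     53  0.2548   +0.000  +0.033  +0.000  +0.000   -0.042  +0.099  +0.000  +0.000   +0.050  +0.134  +0.426  -0.107
     80  0.3846   +0.000  +0.033  +0.000  +0.000   -0.042  +0.099  +0.000  +0.000   +0.119  +0.081  +0.574  -1.020


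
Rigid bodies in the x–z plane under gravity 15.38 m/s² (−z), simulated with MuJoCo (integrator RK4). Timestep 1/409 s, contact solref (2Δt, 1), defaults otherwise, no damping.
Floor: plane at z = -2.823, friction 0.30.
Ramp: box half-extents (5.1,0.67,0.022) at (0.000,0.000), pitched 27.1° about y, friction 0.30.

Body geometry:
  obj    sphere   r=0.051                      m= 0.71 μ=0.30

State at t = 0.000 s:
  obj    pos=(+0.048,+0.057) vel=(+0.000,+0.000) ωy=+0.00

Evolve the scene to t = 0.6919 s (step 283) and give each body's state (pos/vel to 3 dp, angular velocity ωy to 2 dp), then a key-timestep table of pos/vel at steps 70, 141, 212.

State at t = 0.6919 s:
  obj    pos=(+1.115,-0.488) vel=(+3.083,-1.577) ωy=+67.89

Key-timestep trajectory:
   step    t(s)  obj.x    obj.z    obj.vx   obj.vz 
     70  0.1711   +0.113  +0.024  +0.763  -0.390
    141  0.3447   +0.313  -0.078  +1.536  -0.786
    212  0.5183   +0.647  -0.249  +2.309  -1.182


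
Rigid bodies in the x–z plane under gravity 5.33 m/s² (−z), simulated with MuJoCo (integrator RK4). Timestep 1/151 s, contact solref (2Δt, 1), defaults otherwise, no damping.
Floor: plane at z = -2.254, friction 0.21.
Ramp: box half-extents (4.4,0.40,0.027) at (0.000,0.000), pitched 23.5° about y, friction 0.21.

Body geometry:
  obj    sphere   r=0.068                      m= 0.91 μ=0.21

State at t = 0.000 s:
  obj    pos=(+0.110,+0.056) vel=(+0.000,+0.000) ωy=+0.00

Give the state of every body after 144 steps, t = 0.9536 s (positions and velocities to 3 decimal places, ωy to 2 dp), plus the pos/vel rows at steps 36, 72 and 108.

State at t = 0.9536 s:
  obj    pos=(+0.743,-0.220) vel=(+1.328,-0.577) ωy=+21.28

Key-timestep trajectory:
   step    t(s)  obj.x    obj.z    obj.vx   obj.vz 
     36  0.2384   +0.150  +0.039  +0.332  -0.144
     72  0.4768   +0.268  -0.013  +0.664  -0.289
    108  0.7152   +0.466  -0.099  +0.996  -0.433


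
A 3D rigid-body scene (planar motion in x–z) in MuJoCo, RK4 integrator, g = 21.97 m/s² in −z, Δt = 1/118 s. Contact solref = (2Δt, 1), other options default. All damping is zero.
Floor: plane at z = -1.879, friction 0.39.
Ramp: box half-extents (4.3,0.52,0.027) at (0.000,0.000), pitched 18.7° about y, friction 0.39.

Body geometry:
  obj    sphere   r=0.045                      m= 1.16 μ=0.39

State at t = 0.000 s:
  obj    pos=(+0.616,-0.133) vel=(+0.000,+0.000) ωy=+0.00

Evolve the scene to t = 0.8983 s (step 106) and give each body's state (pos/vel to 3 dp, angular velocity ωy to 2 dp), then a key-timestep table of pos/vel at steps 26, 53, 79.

State at t = 0.8983 s:
  obj    pos=(+2.539,-0.783) vel=(+4.280,-1.449) ωy=+100.43

Key-timestep trajectory:
   step    t(s)  obj.x    obj.z    obj.vx   obj.vz 
     26  0.2203   +0.732  -0.172  +1.050  -0.355
     53  0.4492   +1.097  -0.295  +2.140  -0.724
     79  0.6695   +1.684  -0.494  +3.190  -1.080


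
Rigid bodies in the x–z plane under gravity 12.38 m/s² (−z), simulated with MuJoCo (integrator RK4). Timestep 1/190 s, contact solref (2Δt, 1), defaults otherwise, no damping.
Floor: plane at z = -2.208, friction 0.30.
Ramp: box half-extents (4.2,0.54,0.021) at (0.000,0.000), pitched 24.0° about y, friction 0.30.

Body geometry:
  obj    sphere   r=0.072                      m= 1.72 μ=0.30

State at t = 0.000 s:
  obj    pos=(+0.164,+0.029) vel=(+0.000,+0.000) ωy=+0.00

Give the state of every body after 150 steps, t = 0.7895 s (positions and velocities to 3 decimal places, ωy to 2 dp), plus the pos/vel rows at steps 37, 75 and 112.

State at t = 0.7895 s:
  obj    pos=(+1.188,-0.427) vel=(+2.594,-1.155) ωy=+39.43

Key-timestep trajectory:
   step    t(s)  obj.x    obj.z    obj.vx   obj.vz 
     37  0.1947   +0.226  +0.001  +0.640  -0.285
     75  0.3947   +0.420  -0.085  +1.297  -0.578
    112  0.5895   +0.735  -0.225  +1.937  -0.862


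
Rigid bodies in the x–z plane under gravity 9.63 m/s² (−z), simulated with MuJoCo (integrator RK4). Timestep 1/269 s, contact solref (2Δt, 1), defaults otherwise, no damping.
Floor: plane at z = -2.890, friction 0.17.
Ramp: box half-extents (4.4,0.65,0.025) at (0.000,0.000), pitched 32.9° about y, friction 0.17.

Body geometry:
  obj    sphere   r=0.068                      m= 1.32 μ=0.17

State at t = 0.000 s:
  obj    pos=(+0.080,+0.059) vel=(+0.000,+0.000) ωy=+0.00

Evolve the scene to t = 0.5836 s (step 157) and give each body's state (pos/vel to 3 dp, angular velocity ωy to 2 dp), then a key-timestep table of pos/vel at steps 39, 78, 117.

State at t = 0.5836 s:
  obj    pos=(+0.631,-0.298) vel=(+1.888,-1.228) ωy=+29.46

Key-timestep trajectory:
   step    t(s)  obj.x    obj.z    obj.vx   obj.vz 
     39  0.1450   +0.114  +0.037  +0.471  -0.300
     78  0.2900   +0.216  -0.029  +0.935  -0.617
    117  0.4349   +0.386  -0.139  +1.408  -0.912


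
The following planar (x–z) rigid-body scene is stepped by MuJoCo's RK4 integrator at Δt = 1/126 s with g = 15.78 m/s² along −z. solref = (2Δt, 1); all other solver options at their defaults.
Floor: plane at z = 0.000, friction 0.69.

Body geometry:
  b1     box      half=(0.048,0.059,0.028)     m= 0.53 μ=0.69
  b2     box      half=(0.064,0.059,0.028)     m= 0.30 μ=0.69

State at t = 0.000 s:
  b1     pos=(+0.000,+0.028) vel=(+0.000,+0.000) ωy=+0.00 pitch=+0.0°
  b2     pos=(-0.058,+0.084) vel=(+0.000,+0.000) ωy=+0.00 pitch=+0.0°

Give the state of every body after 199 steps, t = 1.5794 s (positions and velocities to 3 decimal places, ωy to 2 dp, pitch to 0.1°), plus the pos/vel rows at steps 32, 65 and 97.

State at t = 1.5794 s:
  b1     pos=(+0.000,+0.028) vel=(+0.000,+0.000) ωy=+0.00 pitch=+0.0°
  b2     pos=(-0.122,+0.064) vel=(+0.000,+0.000) ωy=+0.00 pitch=-90.0°

Key-timestep trajectory:
   step    t(s)  b1.x    b1.z    b1.vx   b1.vz   b2.x    b2.z    b2.vx   b2.vz 
     32  0.2540   +0.000  +0.028  +0.000  +0.000   -0.094  +0.070  -0.120  +0.003
     65  0.5159   +0.000  +0.028  +0.000  +0.000   -0.134  +0.068  +0.065  -0.015
     97  0.7698   +0.000  +0.028  +0.000  +0.000   -0.127  +0.065  +0.029  +0.003


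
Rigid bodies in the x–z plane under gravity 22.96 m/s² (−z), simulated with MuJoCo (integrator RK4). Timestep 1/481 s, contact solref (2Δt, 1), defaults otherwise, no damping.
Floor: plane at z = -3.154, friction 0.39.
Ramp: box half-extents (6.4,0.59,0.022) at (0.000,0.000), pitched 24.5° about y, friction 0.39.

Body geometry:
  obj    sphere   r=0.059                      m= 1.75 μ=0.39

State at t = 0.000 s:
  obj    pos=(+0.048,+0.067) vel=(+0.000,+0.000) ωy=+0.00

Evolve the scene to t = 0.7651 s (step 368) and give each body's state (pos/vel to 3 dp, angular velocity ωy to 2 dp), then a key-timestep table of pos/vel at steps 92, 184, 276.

State at t = 0.7651 s:
  obj    pos=(+1.859,-0.758) vel=(+4.735,-2.158) ωy=+88.18

Key-timestep trajectory:
   step    t(s)  obj.x    obj.z    obj.vx   obj.vz 
     92  0.1913   +0.161  +0.016  +1.184  -0.540
    184  0.3825   +0.501  -0.139  +2.367  -1.079
    276  0.5738   +1.067  -0.397  +3.551  -1.618


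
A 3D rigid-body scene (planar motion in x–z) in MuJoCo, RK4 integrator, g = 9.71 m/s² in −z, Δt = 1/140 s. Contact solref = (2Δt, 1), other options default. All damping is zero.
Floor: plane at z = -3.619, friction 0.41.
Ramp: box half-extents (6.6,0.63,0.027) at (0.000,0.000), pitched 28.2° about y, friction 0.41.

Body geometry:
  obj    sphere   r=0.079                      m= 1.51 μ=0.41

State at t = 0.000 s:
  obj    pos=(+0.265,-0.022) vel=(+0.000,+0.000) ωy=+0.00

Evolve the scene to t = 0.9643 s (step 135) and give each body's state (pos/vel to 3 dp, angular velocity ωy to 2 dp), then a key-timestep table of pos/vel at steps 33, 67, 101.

State at t = 0.9643 s:
  obj    pos=(+1.608,-0.742) vel=(+2.785,-1.494) ωy=+40.00

Key-timestep trajectory:
   step    t(s)  obj.x    obj.z    obj.vx   obj.vz 
     33  0.2357   +0.345  -0.065  +0.681  -0.365
     67  0.4786   +0.596  -0.199  +1.383  -0.741
    101  0.7214   +1.017  -0.425  +2.084  -1.117


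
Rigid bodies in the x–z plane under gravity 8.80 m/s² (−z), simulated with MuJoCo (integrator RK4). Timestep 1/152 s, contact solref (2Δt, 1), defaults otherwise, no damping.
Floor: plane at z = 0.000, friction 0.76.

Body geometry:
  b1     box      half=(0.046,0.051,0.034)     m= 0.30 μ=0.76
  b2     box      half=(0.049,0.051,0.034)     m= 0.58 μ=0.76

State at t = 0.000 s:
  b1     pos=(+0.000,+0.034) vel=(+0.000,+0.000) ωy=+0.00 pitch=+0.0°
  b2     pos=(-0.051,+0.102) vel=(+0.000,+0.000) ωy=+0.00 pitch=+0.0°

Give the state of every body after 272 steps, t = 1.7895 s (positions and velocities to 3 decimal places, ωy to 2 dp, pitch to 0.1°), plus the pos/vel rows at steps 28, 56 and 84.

State at t = 1.7895 s:
  b1     pos=(+0.000,+0.034) vel=(+0.000,+0.000) ωy=+0.00 pitch=+0.0°
  b2     pos=(-0.094,+0.049) vel=(+0.000,+0.000) ωy=+0.00 pitch=-90.0°

Key-timestep trajectory:
   step    t(s)  b1.x    b1.z    b1.vx   b1.vz   b2.x    b2.z    b2.vx   b2.vz 
     28  0.1842   +0.000  +0.034  +0.001  +0.000   -0.065  +0.096  -0.184  -0.122
     56  0.3684   +0.000  +0.034  +0.000  +0.000   -0.106  +0.055  -0.104  +0.058
     84  0.5526   +0.000  +0.034  +0.000  +0.000   -0.092  +0.049  +0.061  +0.070


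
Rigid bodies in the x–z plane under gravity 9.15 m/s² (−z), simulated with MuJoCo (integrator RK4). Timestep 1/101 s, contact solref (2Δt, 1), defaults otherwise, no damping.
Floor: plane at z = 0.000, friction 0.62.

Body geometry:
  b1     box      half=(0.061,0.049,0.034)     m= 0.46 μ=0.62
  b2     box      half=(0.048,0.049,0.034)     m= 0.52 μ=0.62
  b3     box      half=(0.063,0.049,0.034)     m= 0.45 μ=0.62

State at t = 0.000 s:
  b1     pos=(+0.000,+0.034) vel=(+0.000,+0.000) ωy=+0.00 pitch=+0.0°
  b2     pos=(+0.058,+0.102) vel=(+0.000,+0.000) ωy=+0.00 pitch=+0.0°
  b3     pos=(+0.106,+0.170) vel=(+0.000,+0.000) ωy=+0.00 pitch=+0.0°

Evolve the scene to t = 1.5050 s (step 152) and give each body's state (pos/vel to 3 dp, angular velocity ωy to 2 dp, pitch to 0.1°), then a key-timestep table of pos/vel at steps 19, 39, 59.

State at t = 1.5050 s:
  b1     pos=(+0.000,+0.034) vel=(+0.000,+0.000) ωy=+0.00 pitch=+0.0°
  b2     pos=(+0.104,+0.048) vel=(+0.000,+0.000) ωy=+0.00 pitch=+90.0°
  b3     pos=(+0.319,+0.034) vel=(+0.000,+0.000) ωy=+0.00 pitch=+180.0°

Key-timestep trajectory:
   step    t(s)  b1.x    b1.z    b1.vx   b1.vz   b2.x    b2.z    b2.vx   b2.vz   b3.x    b3.z    b3.vx   b3.vz 
     19  0.1881   +0.000  +0.034  -0.001  +0.000   +0.074  +0.099  +0.196  -0.076   +0.149  +0.136  +0.438  -0.558
     39  0.3861   +0.000  +0.034  +0.000  +0.000   +0.104  +0.047  -0.021  +0.039   +0.237  +0.070  +0.306  +0.099
     59  0.5842   +0.000  +0.034  +0.000  +0.000   +0.104  +0.048  +0.000  +0.000   +0.306  +0.048  +0.457  -0.451


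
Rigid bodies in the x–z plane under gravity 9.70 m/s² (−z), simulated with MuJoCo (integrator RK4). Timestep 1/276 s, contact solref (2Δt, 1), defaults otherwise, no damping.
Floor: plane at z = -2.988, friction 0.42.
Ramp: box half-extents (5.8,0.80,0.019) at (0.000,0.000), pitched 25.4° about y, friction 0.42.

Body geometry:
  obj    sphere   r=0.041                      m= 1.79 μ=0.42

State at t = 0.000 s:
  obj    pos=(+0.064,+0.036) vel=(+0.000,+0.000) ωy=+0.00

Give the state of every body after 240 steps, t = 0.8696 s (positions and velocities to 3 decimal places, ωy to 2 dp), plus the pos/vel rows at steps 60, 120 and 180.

State at t = 0.8696 s:
  obj    pos=(+1.079,-0.446) vel=(+2.335,-1.109) ωy=+63.02

Key-timestep trajectory:
   step    t(s)  obj.x    obj.z    obj.vx   obj.vz 
     60  0.2174   +0.127  +0.006  +0.584  -0.277
    120  0.4348   +0.318  -0.084  +1.167  -0.554
    180  0.6522   +0.635  -0.235  +1.751  -0.831


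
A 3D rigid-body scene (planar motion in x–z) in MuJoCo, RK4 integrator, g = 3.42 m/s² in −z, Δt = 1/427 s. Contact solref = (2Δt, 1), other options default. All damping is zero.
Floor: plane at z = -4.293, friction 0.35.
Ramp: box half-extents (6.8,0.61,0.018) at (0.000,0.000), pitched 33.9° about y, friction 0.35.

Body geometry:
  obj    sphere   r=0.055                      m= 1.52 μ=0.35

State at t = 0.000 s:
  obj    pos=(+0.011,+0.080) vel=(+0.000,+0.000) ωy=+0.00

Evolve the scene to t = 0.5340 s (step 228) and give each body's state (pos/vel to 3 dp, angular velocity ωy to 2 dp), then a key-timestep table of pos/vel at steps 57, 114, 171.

State at t = 0.5340 s:
  obj    pos=(+0.173,-0.028) vel=(+0.604,-0.406) ωy=+13.23

Key-timestep trajectory:
   step    t(s)  obj.x    obj.z    obj.vx   obj.vz 
     57  0.1335   +0.021  +0.074  +0.151  -0.101
    114  0.2670   +0.052  +0.053  +0.302  -0.203
    171  0.4005   +0.102  +0.019  +0.453  -0.304


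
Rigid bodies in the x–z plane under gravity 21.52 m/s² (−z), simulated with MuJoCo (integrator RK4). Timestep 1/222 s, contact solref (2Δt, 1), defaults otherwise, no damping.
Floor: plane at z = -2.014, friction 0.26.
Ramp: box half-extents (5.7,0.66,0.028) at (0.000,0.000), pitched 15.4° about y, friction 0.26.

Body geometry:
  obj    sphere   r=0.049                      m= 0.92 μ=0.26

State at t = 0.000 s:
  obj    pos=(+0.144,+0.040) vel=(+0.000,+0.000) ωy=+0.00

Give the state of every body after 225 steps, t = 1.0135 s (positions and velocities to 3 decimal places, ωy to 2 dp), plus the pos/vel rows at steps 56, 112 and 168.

State at t = 1.0135 s:
  obj    pos=(+2.165,-0.517) vel=(+3.989,-1.099) ωy=+84.42

Key-timestep trajectory:
   step    t(s)  obj.x    obj.z    obj.vx   obj.vz 
     56  0.2523   +0.269  +0.006  +0.993  -0.273
    112  0.5045   +0.645  -0.098  +1.986  -0.547
    168  0.7568   +1.271  -0.270  +2.978  -0.820


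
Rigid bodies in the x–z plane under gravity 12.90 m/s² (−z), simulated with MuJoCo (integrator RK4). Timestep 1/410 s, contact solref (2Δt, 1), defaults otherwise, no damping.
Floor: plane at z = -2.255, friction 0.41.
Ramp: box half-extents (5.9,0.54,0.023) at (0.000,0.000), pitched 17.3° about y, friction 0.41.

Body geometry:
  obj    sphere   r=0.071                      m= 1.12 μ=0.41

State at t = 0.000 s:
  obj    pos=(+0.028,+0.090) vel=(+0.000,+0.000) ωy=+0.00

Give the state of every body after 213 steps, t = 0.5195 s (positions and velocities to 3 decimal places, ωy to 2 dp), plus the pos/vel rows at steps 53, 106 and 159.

State at t = 0.5195 s:
  obj    pos=(+0.381,-0.020) vel=(+1.359,-0.423) ωy=+20.05

Key-timestep trajectory:
   step    t(s)  obj.x    obj.z    obj.vx   obj.vz 
     53  0.1293   +0.050  +0.083  +0.338  -0.105
    106  0.2585   +0.115  +0.063  +0.676  -0.211
    159  0.3878   +0.225  +0.028  +1.015  -0.316


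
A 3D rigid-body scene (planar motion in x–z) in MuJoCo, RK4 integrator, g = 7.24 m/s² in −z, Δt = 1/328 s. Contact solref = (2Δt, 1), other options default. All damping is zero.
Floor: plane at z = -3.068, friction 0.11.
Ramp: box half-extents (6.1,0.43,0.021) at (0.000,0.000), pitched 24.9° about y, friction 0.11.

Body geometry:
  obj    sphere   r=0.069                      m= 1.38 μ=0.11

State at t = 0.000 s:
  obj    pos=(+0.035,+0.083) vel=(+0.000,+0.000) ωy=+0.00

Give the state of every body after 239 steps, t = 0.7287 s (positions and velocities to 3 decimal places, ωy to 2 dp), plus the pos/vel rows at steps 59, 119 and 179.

State at t = 0.7287 s:
  obj    pos=(+0.595,-0.177) vel=(+1.538,-0.712) ωy=+19.08

Key-timestep trajectory:
   step    t(s)  obj.x    obj.z    obj.vx   obj.vz 
     59  0.1799   +0.069  +0.067  +0.381  -0.171
    119  0.3628   +0.174  +0.019  +0.765  -0.355
    179  0.5457   +0.349  -0.063  +1.151  -0.536


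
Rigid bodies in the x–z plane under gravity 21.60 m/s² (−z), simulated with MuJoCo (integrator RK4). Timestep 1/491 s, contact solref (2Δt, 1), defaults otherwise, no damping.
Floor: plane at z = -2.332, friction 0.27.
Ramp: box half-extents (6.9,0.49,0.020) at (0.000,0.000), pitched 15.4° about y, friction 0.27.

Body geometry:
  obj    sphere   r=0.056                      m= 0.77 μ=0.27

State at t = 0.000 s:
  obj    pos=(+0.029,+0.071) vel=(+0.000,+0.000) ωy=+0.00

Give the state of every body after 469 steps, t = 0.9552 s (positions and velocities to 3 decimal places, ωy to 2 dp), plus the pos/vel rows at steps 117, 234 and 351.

State at t = 0.9552 s:
  obj    pos=(+1.831,-0.426) vel=(+3.773,-1.039) ωy=+69.88

Key-timestep trajectory:
   step    t(s)  obj.x    obj.z    obj.vx   obj.vz 
    117  0.2383   +0.141  +0.040  +0.941  -0.259
    234  0.4766   +0.478  -0.053  +1.883  -0.519
    351  0.7149   +1.038  -0.207  +2.824  -0.778


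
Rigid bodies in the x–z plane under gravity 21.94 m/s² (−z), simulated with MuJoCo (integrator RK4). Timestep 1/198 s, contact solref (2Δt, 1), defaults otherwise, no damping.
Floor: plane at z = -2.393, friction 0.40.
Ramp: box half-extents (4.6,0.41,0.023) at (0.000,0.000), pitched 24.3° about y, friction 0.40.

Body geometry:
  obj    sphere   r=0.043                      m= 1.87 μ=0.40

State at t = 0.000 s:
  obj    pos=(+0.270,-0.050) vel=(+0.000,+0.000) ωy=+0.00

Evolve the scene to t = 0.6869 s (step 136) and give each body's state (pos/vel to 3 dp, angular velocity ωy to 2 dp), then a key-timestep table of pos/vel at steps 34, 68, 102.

State at t = 0.6869 s:
  obj    pos=(+1.657,-0.676) vel=(+4.037,-1.823) ωy=+102.99

Key-timestep trajectory:
   step    t(s)  obj.x    obj.z    obj.vx   obj.vz 
     34  0.1717   +0.357  -0.089  +1.009  -0.456
     68  0.3434   +0.617  -0.206  +2.019  -0.911
    102  0.5152   +1.050  -0.402  +3.028  -1.367


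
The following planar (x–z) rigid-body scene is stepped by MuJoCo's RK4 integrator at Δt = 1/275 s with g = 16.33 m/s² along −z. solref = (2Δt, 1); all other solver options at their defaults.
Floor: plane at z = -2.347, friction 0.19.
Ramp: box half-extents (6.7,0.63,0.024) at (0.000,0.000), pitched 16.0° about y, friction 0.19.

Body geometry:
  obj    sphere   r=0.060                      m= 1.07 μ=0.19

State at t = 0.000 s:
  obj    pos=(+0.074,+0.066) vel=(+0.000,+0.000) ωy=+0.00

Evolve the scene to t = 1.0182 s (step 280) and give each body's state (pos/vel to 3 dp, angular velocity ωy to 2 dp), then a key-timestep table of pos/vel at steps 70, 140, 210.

State at t = 1.0182 s:
  obj    pos=(+1.676,-0.393) vel=(+3.147,-0.902) ωy=+54.55

Key-timestep trajectory:
   step    t(s)  obj.x    obj.z    obj.vx   obj.vz 
     70  0.2545   +0.174  +0.037  +0.787  -0.226
    140  0.5091   +0.475  -0.049  +1.573  -0.451
    210  0.7636   +0.975  -0.192  +2.360  -0.677


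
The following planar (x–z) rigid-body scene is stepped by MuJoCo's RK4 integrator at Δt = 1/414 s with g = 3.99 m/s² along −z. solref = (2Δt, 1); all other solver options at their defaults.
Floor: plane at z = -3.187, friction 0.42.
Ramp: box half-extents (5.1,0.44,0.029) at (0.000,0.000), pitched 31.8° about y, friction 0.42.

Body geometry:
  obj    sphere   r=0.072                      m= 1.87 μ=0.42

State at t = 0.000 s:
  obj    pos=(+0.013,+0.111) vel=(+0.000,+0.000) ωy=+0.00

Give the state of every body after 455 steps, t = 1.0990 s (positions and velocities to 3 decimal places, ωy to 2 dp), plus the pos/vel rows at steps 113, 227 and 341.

State at t = 1.0990 s:
  obj    pos=(+0.784,-0.367) vel=(+1.403,-0.870) ωy=+22.92

Key-timestep trajectory:
   step    t(s)  obj.x    obj.z    obj.vx   obj.vz 
    113  0.2729   +0.060  +0.081  +0.348  -0.216
    227  0.5483   +0.205  -0.008  +0.700  -0.434
    341  0.8237   +0.446  -0.158  +1.051  -0.652


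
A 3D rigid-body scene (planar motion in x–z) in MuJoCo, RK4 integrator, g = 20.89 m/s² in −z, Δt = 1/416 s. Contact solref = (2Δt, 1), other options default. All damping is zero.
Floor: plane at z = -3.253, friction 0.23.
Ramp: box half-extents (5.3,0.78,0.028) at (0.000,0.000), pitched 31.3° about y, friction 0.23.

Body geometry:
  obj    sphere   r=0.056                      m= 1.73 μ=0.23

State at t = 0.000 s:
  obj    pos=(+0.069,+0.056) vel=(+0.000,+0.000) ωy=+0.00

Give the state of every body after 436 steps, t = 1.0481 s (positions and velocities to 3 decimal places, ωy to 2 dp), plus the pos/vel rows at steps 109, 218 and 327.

State at t = 1.0481 s:
  obj    pos=(+3.707,-2.156) vel=(+6.942,-4.221) ωy=+145.06

Key-timestep trajectory:
   step    t(s)  obj.x    obj.z    obj.vx   obj.vz 
    109  0.2620   +0.297  -0.082  +1.736  -1.055
    218  0.5240   +0.979  -0.497  +3.471  -2.111
    327  0.7861   +2.116  -1.188  +5.207  -3.166


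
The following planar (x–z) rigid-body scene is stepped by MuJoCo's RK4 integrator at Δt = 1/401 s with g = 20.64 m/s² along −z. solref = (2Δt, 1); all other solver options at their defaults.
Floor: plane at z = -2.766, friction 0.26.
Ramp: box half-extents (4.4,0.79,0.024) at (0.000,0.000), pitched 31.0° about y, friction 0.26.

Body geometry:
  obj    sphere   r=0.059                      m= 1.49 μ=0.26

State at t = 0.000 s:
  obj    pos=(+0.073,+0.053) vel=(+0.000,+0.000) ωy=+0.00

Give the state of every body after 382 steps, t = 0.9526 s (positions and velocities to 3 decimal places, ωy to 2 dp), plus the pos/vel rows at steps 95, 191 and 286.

State at t = 0.9526 s:
  obj    pos=(+3.026,-1.722) vel=(+6.200,-3.726) ωy=+122.58

Key-timestep trajectory:
   step    t(s)  obj.x    obj.z    obj.vx   obj.vz 
     95  0.2369   +0.256  -0.057  +1.542  -0.927
    191  0.4763   +0.811  -0.391  +3.100  -1.863
    286  0.7132   +1.729  -0.942  +4.642  -2.789


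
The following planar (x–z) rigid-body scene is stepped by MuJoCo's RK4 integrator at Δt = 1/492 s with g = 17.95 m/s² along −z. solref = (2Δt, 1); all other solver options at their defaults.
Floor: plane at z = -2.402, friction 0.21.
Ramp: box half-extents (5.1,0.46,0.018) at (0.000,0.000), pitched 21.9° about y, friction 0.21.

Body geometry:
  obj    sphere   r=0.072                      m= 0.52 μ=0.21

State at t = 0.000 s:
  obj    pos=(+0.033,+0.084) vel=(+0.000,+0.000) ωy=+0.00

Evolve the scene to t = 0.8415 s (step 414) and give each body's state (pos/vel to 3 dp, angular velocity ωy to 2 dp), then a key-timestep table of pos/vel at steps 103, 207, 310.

State at t = 0.8415 s:
  obj    pos=(+1.604,-0.548) vel=(+3.734,-1.501) ωy=+55.88

Key-timestep trajectory:
   step    t(s)  obj.x    obj.z    obj.vx   obj.vz 
    103  0.2093   +0.130  +0.045  +0.929  -0.373
    207  0.4207   +0.426  -0.074  +1.867  -0.751
    310  0.6301   +0.914  -0.270  +2.796  -1.124


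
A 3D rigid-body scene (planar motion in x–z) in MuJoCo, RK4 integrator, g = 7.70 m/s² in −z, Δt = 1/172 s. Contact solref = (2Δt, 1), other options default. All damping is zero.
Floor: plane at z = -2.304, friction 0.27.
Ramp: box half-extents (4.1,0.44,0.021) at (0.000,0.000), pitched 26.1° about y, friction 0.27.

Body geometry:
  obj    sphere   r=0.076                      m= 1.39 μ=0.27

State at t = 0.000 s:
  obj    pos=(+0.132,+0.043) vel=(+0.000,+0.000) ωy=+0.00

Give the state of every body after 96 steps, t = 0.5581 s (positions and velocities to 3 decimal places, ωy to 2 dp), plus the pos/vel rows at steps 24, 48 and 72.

State at t = 0.5581 s:
  obj    pos=(+0.471,-0.123) vel=(+1.213,-0.594) ωy=+17.76

Key-timestep trajectory:
   step    t(s)  obj.x    obj.z    obj.vx   obj.vz 
     24  0.1395   +0.153  +0.033  +0.303  -0.149
     48  0.2791   +0.217  +0.002  +0.607  -0.297
     72  0.4186   +0.323  -0.050  +0.910  -0.446


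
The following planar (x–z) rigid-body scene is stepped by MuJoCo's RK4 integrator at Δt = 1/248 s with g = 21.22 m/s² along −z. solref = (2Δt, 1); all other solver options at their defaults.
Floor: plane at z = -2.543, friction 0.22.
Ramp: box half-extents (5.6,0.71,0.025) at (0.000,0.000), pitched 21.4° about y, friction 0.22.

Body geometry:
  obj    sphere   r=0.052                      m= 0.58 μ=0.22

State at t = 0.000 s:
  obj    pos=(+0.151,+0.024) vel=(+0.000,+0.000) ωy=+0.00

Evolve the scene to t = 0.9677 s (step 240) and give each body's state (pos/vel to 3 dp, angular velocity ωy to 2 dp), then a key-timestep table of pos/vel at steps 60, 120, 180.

State at t = 0.9677 s:
  obj    pos=(+2.562,-0.921) vel=(+4.983,-1.953) ωy=+102.91

Key-timestep trajectory:
   step    t(s)  obj.x    obj.z    obj.vx   obj.vz 
     60  0.2419   +0.302  -0.036  +1.246  -0.488
    120  0.4839   +0.754  -0.213  +2.492  -0.976
    180  0.7258   +1.507  -0.508  +3.737  -1.465


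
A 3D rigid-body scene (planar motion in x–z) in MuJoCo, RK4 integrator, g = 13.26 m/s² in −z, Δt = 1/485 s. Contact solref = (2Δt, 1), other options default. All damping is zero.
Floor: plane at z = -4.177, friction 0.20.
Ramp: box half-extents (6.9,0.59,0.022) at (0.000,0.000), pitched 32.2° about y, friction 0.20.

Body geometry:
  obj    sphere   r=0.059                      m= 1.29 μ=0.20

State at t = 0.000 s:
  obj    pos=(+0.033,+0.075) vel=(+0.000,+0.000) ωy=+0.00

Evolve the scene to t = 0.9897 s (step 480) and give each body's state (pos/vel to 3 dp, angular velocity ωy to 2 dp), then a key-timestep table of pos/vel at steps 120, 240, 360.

State at t = 0.9897 s:
  obj    pos=(+2.125,-1.242) vel=(+4.227,-2.662) ωy=+84.65

Key-timestep trajectory:
   step    t(s)  obj.x    obj.z    obj.vx   obj.vz 
    120  0.2474   +0.164  -0.007  +1.057  -0.666
    240  0.4948   +0.556  -0.254  +2.114  -1.331
    360  0.7423   +1.210  -0.666  +3.170  -1.996


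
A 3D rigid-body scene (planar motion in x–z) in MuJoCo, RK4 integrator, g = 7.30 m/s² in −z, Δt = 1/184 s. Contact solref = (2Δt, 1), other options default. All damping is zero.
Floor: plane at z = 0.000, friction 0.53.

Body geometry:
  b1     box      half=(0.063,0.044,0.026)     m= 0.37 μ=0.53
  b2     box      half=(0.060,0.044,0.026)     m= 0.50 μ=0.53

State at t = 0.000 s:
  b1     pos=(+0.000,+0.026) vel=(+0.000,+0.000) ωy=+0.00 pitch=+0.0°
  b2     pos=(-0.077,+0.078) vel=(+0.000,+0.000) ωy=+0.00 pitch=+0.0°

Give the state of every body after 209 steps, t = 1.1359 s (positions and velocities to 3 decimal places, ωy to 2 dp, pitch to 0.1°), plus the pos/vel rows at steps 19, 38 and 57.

State at t = 1.1359 s:
  b1     pos=(+0.001,+0.026) vel=(+0.000,+0.000) ωy=+0.00 pitch=+0.0°
  b2     pos=(-0.091,+0.060) vel=(+0.000,+0.000) ωy=+0.01 pitch=-43.9°

Key-timestep trajectory:
   step    t(s)  b1.x    b1.z    b1.vx   b1.vz   b2.x    b2.z    b2.vx   b2.vz 
     19  0.1033   +0.000  +0.026  +0.000  +0.000   -0.083  +0.074  -0.117  -0.101
     38  0.2065   +0.000  +0.026  +0.000  +0.000   -0.096  +0.062  -0.072  +0.058
     57  0.3098   +0.000  +0.026  +0.000  +0.000   -0.096  +0.062  +0.079  -0.026


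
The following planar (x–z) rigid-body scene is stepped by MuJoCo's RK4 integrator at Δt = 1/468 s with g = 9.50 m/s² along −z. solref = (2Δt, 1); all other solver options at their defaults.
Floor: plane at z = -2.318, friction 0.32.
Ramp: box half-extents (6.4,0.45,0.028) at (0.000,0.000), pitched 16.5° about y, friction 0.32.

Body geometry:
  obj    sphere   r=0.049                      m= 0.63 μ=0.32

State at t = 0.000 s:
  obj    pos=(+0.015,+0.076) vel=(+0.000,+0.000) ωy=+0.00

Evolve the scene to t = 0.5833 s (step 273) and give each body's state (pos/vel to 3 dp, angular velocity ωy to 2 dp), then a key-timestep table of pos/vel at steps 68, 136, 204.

State at t = 0.5833 s:
  obj    pos=(+0.329,-0.017) vel=(+1.078,-0.319) ωy=+22.94

Key-timestep trajectory:
   step    t(s)  obj.x    obj.z    obj.vx   obj.vz 
     68  0.1453   +0.034  +0.070  +0.269  -0.080
    136  0.2906   +0.093  +0.053  +0.537  -0.159
    204  0.4359   +0.191  +0.024  +0.806  -0.239


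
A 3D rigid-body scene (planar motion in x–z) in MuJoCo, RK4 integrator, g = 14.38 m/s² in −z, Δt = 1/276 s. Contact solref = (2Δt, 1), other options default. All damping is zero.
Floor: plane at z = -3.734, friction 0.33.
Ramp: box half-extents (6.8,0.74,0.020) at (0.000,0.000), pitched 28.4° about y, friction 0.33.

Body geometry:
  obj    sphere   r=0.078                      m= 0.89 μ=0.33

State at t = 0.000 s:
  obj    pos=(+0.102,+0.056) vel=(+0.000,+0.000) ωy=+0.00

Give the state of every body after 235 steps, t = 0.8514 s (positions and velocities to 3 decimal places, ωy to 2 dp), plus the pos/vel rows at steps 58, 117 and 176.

State at t = 0.8514 s:
  obj    pos=(+1.660,-0.786) vel=(+3.659,-1.978) ωy=+53.32

Key-timestep trajectory:
   step    t(s)  obj.x    obj.z    obj.vx   obj.vz 
     58  0.2101   +0.197  +0.005  +0.903  -0.488
    117  0.4239   +0.488  -0.153  +1.822  -0.985
    176  0.6377   +0.976  -0.416  +2.740  -1.482


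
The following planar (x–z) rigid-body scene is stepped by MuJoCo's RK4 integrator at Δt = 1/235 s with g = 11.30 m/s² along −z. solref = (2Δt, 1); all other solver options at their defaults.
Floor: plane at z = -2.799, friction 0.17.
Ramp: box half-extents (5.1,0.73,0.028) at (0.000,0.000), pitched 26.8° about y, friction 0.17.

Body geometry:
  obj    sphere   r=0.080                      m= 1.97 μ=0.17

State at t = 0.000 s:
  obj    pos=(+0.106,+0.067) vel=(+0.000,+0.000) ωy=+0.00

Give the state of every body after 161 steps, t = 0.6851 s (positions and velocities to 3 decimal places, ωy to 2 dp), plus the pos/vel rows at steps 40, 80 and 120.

State at t = 0.6851 s:
  obj    pos=(+0.869,-0.318) vel=(+2.226,-1.124) ωy=+31.15

Key-timestep trajectory:
   step    t(s)  obj.x    obj.z    obj.vx   obj.vz 
     40  0.1702   +0.153  +0.044  +0.553  -0.279
     80  0.3404   +0.294  -0.028  +1.106  -0.559
    120  0.5106   +0.530  -0.147  +1.659  -0.838


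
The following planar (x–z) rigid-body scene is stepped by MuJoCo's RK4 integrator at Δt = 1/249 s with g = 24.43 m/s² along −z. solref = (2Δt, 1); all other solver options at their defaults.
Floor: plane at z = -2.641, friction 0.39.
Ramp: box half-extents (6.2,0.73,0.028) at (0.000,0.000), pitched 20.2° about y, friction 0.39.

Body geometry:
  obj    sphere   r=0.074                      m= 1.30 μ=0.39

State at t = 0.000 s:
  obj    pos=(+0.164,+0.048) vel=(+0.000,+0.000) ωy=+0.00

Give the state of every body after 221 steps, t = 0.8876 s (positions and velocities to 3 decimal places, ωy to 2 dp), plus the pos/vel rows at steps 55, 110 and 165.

State at t = 0.8876 s:
  obj    pos=(+2.392,-0.771) vel=(+5.019,-1.847) ωy=+72.26

Key-timestep trajectory:
   step    t(s)  obj.x    obj.z    obj.vx   obj.vz 
     55  0.2209   +0.302  -0.002  +1.249  -0.460
    110  0.4418   +0.716  -0.155  +2.498  -0.919
    165  0.6627   +1.406  -0.409  +3.747  -1.379


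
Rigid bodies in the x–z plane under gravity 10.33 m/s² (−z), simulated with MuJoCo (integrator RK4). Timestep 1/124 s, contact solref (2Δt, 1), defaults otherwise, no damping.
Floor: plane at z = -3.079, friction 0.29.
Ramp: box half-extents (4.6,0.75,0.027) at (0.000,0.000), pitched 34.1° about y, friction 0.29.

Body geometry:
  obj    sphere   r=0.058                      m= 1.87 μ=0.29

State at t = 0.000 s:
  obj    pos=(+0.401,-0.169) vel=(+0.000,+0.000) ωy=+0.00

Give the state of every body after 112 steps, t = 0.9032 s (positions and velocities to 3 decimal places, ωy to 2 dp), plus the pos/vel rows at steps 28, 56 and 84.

State at t = 0.9032 s:
  obj    pos=(+1.799,-1.115) vel=(+3.094,-2.095) ωy=+64.39

Key-timestep trajectory:
   step    t(s)  obj.x    obj.z    obj.vx   obj.vz 
     28  0.2258   +0.489  -0.228  +0.774  -0.524
     56  0.4516   +0.751  -0.406  +1.547  -1.048
     84  0.6774   +1.187  -0.701  +2.321  -1.571


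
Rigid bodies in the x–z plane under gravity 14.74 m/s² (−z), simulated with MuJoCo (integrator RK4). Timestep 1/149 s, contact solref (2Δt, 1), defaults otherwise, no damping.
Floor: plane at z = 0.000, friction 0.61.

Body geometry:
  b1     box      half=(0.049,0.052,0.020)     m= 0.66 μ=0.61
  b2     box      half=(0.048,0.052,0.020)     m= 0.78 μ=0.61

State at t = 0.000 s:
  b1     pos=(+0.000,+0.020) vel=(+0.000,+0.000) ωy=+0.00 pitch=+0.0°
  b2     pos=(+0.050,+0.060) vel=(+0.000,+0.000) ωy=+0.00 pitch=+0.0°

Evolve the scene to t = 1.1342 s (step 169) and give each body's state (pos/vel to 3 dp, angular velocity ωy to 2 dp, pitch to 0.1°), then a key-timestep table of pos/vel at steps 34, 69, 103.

State at t = 1.1342 s:
  b1     pos=(+0.000,+0.020) vel=(+0.000,+0.000) ωy=+0.00 pitch=+0.0°
  b2     pos=(+0.098,+0.048) vel=(+0.000,+0.000) ωy=+0.00 pitch=+90.0°

Key-timestep trajectory:
   step    t(s)  b1.x    b1.z    b1.vx   b1.vz   b2.x    b2.z    b2.vx   b2.vz 
     34  0.2282   +0.000  +0.020  +0.000  +0.000   +0.063  +0.054  +0.178  -0.165
     69  0.4631   +0.000  +0.020  +0.000  +0.000   +0.107  +0.051  +0.047  +0.015
    103  0.6913   +0.000  +0.020  +0.000  +0.000   +0.099  +0.048  +0.095  +0.013


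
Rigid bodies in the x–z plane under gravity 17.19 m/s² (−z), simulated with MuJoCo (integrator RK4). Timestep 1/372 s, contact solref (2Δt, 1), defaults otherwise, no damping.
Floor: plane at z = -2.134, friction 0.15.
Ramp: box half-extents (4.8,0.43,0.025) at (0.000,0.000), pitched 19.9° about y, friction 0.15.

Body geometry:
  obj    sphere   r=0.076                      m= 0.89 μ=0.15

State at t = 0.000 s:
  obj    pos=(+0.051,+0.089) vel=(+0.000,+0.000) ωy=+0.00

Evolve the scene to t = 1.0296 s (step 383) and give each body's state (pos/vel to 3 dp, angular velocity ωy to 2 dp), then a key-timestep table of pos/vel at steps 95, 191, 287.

State at t = 1.0296 s:
  obj    pos=(+2.134,-0.665) vel=(+4.046,-1.465) ωy=+56.61

Key-timestep trajectory:
   step    t(s)  obj.x    obj.z    obj.vx   obj.vz 
     95  0.2554   +0.179  +0.043  +1.004  -0.363
    191  0.5134   +0.569  -0.099  +2.018  -0.730
    287  0.7715   +1.221  -0.334  +3.032  -1.098


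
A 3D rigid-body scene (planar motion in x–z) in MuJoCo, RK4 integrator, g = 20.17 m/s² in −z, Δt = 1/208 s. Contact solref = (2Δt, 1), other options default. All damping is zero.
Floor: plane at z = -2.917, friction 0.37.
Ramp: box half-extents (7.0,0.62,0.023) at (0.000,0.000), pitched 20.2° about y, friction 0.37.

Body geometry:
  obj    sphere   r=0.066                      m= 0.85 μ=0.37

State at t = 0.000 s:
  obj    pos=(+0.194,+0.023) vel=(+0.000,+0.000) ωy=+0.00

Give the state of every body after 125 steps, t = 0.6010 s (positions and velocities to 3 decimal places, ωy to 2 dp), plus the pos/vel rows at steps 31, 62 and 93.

State at t = 0.6010 s:
  obj    pos=(+1.037,-0.287) vel=(+2.806,-1.032) ωy=+45.29

Key-timestep trajectory:
   step    t(s)  obj.x    obj.z    obj.vx   obj.vz 
     31  0.1490   +0.246  +0.004  +0.696  -0.256
     62  0.2981   +0.402  -0.053  +1.392  -0.512
     93  0.4471   +0.661  -0.148  +2.088  -0.768


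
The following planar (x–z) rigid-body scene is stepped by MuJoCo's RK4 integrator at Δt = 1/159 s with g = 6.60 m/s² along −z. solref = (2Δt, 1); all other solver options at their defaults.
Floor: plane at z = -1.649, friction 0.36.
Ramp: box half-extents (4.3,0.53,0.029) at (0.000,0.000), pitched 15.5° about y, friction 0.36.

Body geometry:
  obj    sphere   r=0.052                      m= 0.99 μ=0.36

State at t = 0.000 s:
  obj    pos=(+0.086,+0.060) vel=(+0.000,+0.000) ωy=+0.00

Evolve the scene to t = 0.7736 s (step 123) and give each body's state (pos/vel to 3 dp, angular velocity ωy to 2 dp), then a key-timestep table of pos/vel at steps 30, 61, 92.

State at t = 0.7736 s:
  obj    pos=(+0.449,-0.041) vel=(+0.939,-0.260) ωy=+18.74

Key-timestep trajectory:
   step    t(s)  obj.x    obj.z    obj.vx   obj.vz 
     30  0.1887   +0.108  +0.054  +0.229  -0.064
     61  0.3836   +0.175  +0.035  +0.466  -0.129
     92  0.5786   +0.289  +0.004  +0.703  -0.195


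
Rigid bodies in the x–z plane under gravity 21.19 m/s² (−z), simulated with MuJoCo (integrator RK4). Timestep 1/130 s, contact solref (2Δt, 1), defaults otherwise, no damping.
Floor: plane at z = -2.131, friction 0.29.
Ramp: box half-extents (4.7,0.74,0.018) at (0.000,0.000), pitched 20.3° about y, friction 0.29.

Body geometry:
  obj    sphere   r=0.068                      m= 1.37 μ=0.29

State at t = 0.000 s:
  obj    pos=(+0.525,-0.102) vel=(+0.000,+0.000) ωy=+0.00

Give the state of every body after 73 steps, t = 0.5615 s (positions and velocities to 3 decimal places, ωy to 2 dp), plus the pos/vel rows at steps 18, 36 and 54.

State at t = 0.5615 s:
  obj    pos=(+1.301,-0.390) vel=(+2.765,-1.023) ωy=+43.34

Key-timestep trajectory:
   step    t(s)  obj.x    obj.z    obj.vx   obj.vz 
     18  0.1385   +0.572  -0.120  +0.682  -0.252
     36  0.2769   +0.714  -0.172  +1.364  -0.505
     54  0.4154   +0.950  -0.260  +2.046  -0.757


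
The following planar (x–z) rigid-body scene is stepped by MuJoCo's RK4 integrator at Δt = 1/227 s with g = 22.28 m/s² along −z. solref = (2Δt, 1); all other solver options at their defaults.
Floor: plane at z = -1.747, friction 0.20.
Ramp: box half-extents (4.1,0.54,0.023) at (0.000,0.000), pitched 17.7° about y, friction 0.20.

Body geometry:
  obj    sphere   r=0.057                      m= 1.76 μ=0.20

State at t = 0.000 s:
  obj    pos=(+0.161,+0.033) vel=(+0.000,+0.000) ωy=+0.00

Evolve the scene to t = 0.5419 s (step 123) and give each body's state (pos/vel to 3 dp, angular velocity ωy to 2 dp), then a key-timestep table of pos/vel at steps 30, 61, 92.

State at t = 0.5419 s:
  obj    pos=(+0.838,-0.183) vel=(+2.498,-0.797) ωy=+45.98

Key-timestep trajectory:
   step    t(s)  obj.x    obj.z    obj.vx   obj.vz 
     30  0.1322   +0.201  +0.020  +0.609  -0.194
     61  0.2687   +0.327  -0.021  +1.239  -0.395
     92  0.4053   +0.540  -0.088  +1.868  -0.596


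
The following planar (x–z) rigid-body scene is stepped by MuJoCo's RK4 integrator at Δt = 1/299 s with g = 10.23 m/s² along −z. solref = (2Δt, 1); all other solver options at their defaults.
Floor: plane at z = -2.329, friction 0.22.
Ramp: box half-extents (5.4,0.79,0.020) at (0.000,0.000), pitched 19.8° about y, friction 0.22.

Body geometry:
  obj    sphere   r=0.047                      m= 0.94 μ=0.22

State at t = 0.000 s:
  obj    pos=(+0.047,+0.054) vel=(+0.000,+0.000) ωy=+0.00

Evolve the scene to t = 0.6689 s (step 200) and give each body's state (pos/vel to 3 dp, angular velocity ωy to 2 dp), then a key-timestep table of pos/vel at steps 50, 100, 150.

State at t = 0.6689 s:
  obj    pos=(+0.568,-0.133) vel=(+1.558,-0.561) ωy=+35.22

Key-timestep trajectory:
   step    t(s)  obj.x    obj.z    obj.vx   obj.vz 
     50  0.1672   +0.080  +0.043  +0.390  -0.140
    100  0.3344   +0.177  +0.007  +0.779  -0.280
    150  0.5017   +0.340  -0.051  +1.168  -0.421
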